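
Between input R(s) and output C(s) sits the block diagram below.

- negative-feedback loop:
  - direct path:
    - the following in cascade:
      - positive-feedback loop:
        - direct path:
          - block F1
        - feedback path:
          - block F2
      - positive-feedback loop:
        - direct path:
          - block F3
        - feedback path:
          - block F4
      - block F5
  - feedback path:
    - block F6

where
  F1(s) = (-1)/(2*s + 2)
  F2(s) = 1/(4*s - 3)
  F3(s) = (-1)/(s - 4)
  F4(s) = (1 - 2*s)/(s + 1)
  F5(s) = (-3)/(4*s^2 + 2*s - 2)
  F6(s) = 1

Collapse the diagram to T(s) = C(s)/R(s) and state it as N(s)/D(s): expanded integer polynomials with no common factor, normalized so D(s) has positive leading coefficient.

Step 1. close the feedback loop around F1, F2, giving (3 - 4*s)/(8*s^2 + 2*s - 5)
Step 2. reduce the feedback loop with forward F3 and return F4, giving (-s - 1)/(s^2 - 5*s - 3)
Step 3. multiply [F1/(1-F1*F2)], [F3/(1-F3*F4)], F5 (series), giving (9 - 12*s)/(32*s^5 - 168*s^4 - 80*s^3 + 154*s^2 + 22*s - 30)
Step 4. close the feedback loop around ([F1/(1-F1*F2)]*[F3/(1-F3*F4)]*F5), F6: this yields T(s), and no further normalization is needed

Final answer: (9 - 12*s)/(32*s^5 - 168*s^4 - 80*s^3 + 154*s^2 + 10*s - 21)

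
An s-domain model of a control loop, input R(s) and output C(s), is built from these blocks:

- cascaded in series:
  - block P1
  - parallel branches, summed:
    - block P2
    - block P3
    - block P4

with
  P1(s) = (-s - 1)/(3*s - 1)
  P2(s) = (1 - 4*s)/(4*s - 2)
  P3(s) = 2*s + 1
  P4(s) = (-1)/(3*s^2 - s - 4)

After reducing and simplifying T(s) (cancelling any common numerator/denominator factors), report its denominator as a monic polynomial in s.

Answer: s^3 - 13*s^2/6 + 23*s/18 - 2/9

Working:
Step 1. parallel reduction of P2, P3, P4, giving (24*s^4 - 20*s^3 - 31*s^2 + 13*s + 6)/(12*s^3 - 10*s^2 - 14*s + 8)
Step 2. series reduction of P1, (P2+P3+P4), giving (-24*s^4 + 20*s^3 + 31*s^2 - 13*s - 6)/(36*s^3 - 78*s^2 + 46*s - 8)
No further cancellation is possible in the step-2 result, so that is T(s). Its denominator becomes monic after dividing by the leading coefficient 36.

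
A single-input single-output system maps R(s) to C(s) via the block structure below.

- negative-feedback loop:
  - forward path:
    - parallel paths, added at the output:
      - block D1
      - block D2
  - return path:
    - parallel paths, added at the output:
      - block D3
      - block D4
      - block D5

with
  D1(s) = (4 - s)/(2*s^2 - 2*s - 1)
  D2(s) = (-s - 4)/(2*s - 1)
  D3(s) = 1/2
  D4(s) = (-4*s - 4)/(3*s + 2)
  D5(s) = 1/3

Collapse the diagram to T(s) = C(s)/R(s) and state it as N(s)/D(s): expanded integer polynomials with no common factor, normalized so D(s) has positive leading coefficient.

The answer is (-18*s^4 - 84*s^3 + 114*s^2 + 108*s)/(45*s^4 + 20*s^3 - 61*s^2 - 117*s + 6).

Reasoning:
[1] reduce the parallel group D1, D2; result (-2*s^3 - 8*s^2 + 18*s)/(4*s^3 - 6*s^2 + 1)
[2] parallel reduction of D3, D4, D5; result (-9*s - 14)/(18*s + 12)
[3] collapse the loop ((D1+D2) forward, (D3+D4+D5) return): this yields T(s), and no further normalization is needed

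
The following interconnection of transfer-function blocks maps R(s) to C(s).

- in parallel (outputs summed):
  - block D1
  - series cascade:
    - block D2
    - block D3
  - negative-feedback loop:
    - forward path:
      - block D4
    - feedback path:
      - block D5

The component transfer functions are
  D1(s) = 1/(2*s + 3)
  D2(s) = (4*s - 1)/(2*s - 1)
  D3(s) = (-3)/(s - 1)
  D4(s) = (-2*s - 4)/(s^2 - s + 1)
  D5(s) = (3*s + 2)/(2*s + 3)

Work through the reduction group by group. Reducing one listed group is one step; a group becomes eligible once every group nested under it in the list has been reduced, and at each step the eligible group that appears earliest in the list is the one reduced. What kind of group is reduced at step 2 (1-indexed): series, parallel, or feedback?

Reducing step by step:

Step 1 - combine D2, D3 in series
Step 2 - collapse the loop (D4 forward, D5 return)
Step 3 - combine D1, (D2*D3), [D4/(1+D4*D5)] in parallel
The group at step 2 is a feedback group.

Answer: feedback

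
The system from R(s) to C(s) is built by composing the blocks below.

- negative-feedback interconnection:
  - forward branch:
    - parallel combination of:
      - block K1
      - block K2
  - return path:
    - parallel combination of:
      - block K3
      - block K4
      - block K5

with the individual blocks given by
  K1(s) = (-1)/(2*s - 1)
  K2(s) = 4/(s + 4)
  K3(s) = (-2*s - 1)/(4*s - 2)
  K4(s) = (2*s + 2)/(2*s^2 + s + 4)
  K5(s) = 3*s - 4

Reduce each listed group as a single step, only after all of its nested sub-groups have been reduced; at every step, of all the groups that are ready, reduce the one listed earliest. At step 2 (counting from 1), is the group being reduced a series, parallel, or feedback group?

Answer: parallel

Working:
Step 1: reduce the parallel group K1, K2
Step 2: combine K3, K4, K5 in parallel
Step 3: collapse the loop ((K1+K2) forward, (K3+K4+K5) return)
The group at step 2 is a parallel group.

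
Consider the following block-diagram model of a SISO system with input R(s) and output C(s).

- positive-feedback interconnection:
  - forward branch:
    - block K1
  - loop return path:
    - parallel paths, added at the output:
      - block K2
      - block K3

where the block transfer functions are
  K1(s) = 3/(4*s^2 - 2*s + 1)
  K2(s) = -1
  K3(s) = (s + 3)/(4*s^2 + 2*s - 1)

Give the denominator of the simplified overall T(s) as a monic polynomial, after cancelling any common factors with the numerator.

(1) reduce the parallel group K2, K3, giving (-4*s^2 - s + 4)/(4*s^2 + 2*s - 1)
(2) close the feedback loop around K1, (K2+K3), giving (12*s^2 + 6*s - 3)/(16*s^4 + 8*s^2 + 7*s - 13)
T(s) is the step-2 result (common factors already cancelled). Leading coefficient of the denominator: 16. Divide through by 16 for the monic polynomial.

Hence the answer: s^4 + s^2/2 + 7*s/16 - 13/16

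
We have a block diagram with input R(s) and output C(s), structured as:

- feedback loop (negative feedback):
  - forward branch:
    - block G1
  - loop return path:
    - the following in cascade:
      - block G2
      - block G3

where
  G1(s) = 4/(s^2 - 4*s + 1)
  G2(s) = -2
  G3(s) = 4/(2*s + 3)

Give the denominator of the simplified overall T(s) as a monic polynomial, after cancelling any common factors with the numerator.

Step 1 - reduce the series chain G2, G3 = (-8)/(2*s + 3)
Step 2 - reduce the feedback loop with forward G1 and return (G2*G3) = (8*s + 12)/(2*s^3 - 5*s^2 - 10*s - 29)
The result of step 2 is T(s) in lowest terms. Its denominator has leading coefficient 2; dividing the denominator through by 2 makes it monic.

Final answer: s^3 - 5*s^2/2 - 5*s - 29/2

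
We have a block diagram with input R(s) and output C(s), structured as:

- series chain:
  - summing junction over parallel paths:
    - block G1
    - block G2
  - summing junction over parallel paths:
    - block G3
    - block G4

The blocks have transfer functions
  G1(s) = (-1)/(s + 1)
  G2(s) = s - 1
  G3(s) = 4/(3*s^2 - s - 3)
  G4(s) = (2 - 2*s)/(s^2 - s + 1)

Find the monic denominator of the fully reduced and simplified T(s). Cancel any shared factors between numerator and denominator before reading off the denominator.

Reducing step by step:

[1] sum the parallel branches G1, G2 gives (s^2 - 2)/(s + 1)
[2] reduce the parallel group G3, G4 gives (-6*s^3 + 12*s^2 - 2)/(3*s^4 - 4*s^3 + s^2 + 2*s - 3)
[3] combine (G1+G2), (G3+G4) in series gives (-6*s^5 + 12*s^4 + 12*s^3 - 26*s^2 + 4)/(3*s^5 - s^4 - 3*s^3 + 3*s^2 - s - 3)
T(s) is the step-3 result (common factors already cancelled). Leading coefficient of the denominator: 3. Divide through by 3 for the monic polynomial.

Answer: s^5 - s^4/3 - s^3 + s^2 - s/3 - 1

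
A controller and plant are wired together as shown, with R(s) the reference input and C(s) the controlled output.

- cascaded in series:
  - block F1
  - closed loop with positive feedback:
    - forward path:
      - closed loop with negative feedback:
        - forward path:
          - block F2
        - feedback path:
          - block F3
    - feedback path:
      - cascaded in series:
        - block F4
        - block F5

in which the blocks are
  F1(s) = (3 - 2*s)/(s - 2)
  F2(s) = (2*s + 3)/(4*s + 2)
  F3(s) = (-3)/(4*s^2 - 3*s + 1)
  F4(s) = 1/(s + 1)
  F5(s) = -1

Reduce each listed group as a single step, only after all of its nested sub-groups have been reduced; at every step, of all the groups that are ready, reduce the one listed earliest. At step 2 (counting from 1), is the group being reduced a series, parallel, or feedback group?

The answer is series.

Reasoning:
Step 1 - collapse the loop (F2 forward, F3 return)
Step 2 - reduce the series chain F4, F5
Step 3 - reduce the feedback loop with forward [F2/(1+F2*F3)] and return (F4*F5)
Step 4 - reduce the series chain F1, [[F2/(1+F2*F3)]/(1-[F2/(1+F2*F3)]*(F4*F5))]
So the answer for step 2 is series.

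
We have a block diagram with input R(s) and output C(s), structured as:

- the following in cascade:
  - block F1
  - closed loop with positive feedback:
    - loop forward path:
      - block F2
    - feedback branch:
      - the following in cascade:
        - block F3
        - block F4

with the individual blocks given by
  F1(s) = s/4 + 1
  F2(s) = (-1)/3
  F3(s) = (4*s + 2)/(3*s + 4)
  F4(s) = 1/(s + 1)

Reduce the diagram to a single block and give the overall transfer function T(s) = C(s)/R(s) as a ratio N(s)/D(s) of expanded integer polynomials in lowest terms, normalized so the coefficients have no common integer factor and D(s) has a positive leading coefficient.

Step 1 - reduce the series chain F3, F4; result (4*s + 2)/(3*s^2 + 7*s + 4)
Step 2 - close the feedback loop around F2, (F3*F4); result (-3*s^2 - 7*s - 4)/(9*s^2 + 25*s + 14)
Step 3 - reduce the series chain F1, [F2/(1-F2*(F3*F4))]: this yields T(s), and no further normalization is needed

Final answer: (-3*s^3 - 19*s^2 - 32*s - 16)/(36*s^2 + 100*s + 56)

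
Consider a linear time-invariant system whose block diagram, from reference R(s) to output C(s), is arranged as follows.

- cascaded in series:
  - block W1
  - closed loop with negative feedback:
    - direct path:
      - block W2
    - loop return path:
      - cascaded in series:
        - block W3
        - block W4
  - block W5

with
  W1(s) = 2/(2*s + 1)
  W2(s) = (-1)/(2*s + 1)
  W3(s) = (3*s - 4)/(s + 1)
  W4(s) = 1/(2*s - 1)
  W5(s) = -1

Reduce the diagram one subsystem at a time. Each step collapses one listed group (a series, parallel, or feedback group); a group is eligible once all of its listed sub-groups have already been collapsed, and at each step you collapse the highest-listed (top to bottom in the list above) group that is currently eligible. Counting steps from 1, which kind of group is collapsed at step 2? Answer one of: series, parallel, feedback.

(1) multiply W3, W4 (series)
(2) close the feedback loop around W2, (W3*W4)
(3) combine W1, [W2/(1+W2*(W3*W4))], W5 in series
Step 2: feedback.

Answer: feedback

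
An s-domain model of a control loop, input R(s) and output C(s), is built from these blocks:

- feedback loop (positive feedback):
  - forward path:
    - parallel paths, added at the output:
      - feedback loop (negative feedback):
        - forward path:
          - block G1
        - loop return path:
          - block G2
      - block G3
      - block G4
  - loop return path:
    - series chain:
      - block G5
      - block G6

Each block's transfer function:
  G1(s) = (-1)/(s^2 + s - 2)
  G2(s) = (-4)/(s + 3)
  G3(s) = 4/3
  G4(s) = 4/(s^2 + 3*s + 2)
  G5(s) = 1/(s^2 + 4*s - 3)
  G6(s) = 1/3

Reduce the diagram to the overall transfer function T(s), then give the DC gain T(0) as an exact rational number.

Step 1: apply the feedback formula to G1, G2 gives (-s - 3)/(s^3 + 4*s^2 + s - 2)
Step 2: sum the parallel branches [G1/(1+G1*G2)], G3, G4 gives (4*s^4 + 24*s^3 + 45*s^2 + 21*s - 58)/(3*s^4 + 18*s^3 + 27*s^2 - 12)
Step 3: multiply G5, G6 (series) gives 1/(3*s^2 + 12*s - 9)
Step 4: collapse the loop (([G1/(1+G1*G2)]+G3+G4) forward, (G5*G6) return) gives (12*s^6 + 120*s^5 + 387*s^4 + 387*s^3 - 327*s^2 - 885*s + 522)/(9*s^6 + 90*s^5 + 266*s^4 + 138*s^3 - 324*s^2 - 165*s + 166)
The step-4 result is T(s). Setting s = 0: T(0) = 522/166 = 261/83.

Answer: 261/83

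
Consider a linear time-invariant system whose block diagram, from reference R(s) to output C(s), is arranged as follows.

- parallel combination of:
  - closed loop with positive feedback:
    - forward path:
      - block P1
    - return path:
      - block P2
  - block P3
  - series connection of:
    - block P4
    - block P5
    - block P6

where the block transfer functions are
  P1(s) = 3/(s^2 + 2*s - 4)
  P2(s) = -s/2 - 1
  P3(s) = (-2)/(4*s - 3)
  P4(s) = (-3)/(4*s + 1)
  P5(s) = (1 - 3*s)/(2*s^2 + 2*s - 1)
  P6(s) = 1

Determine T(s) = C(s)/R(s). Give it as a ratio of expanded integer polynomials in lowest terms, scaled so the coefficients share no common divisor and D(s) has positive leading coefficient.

The answer is (-32*s^5 + 112*s^4 + 170*s^3 - 483*s^2 + 159*s - 4)/(64*s^6 + 256*s^5 - 28*s^4 - 294*s^3 + 96*s^2 + 17*s - 6).

Reasoning:
1. collapse the loop (P1 forward, P2 return), giving 6/(2*s^2 + 7*s - 2)
2. reduce the series chain P4, P5, P6, giving (9*s - 3)/(8*s^3 + 10*s^2 - 2*s - 1)
3. parallel reduction of [P1/(1-P1*P2)], P3, (P4*P5*P6): this yields T(s), and no further normalization is needed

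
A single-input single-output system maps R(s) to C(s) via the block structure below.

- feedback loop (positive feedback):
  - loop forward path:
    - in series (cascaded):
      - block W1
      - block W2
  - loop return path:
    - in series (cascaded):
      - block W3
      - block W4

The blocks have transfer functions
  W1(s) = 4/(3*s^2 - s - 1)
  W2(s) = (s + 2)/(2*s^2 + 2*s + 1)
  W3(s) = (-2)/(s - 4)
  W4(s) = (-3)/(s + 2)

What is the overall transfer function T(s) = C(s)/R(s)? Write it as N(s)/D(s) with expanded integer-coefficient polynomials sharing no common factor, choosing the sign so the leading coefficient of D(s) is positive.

Step 1: cascade W1, W2; result (4*s + 8)/(6*s^4 + 4*s^3 - s^2 - 3*s - 1)
Step 2: cascade W3, W4; result 6/(s^2 - 2*s - 8)
Step 3: close the feedback loop around (W1*W2), (W3*W4), giving the overall T(s)

Hence the answer: (4*s^2 - 8*s - 32)/(6*s^5 - 20*s^4 - 17*s^3 + s^2 + 11*s - 20)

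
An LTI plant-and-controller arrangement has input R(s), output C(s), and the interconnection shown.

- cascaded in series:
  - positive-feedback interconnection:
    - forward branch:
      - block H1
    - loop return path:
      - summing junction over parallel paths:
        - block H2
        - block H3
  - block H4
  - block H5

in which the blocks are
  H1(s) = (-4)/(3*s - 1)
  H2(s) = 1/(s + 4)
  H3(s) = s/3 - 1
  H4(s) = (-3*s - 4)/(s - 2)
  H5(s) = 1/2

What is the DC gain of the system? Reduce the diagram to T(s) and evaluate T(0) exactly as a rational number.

Reducing step by step:

Step 1 - combine H2, H3 in parallel: (s^2 + s - 9)/(3*s + 12)
Step 2 - collapse the loop (H1 forward, (H2+H3) return): (-12*s - 48)/(13*s^2 + 37*s - 48)
Step 3 - cascade [H1/(1-H1*(H2+H3))], H4, H5: (18*s^2 + 96*s + 96)/(13*s^3 + 11*s^2 - 122*s + 96)
Evaluating the step-3 result (the overall T(s)) at s = 0 gives T(0) = 96/96 = 1.

Answer: 1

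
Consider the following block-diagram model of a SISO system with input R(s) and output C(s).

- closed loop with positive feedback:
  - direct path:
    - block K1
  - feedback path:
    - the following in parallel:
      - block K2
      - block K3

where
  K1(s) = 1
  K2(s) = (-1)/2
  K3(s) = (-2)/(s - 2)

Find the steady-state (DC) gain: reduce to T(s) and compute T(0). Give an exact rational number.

First reduce the diagram to T(s).

Step 1. sum the parallel branches K2, K3, giving (-s - 2)/(2*s - 4)
Step 2. collapse the loop (K1 forward, (K2+K3) return), giving (2*s - 4)/(3*s - 2)
DC gain: substitute s = 0 into T(s) from step 2: T(0) = -4/(-2) = 2.

Answer: 2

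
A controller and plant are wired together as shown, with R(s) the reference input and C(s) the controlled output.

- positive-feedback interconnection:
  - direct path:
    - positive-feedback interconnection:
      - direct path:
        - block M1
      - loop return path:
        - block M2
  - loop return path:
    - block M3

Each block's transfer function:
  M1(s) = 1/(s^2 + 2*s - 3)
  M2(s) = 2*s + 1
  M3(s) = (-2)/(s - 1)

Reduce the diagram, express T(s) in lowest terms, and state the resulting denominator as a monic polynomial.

Step 1. collapse the loop (M1 forward, M2 return) -> 1/(s^2 - 4)
Step 2. collapse the loop ([M1/(1-M1*M2)] forward, M3 return) -> (s - 1)/(s^3 - s^2 - 4*s + 6)
The result of step 2 is T(s) in lowest terms. Its denominator already has leading coefficient 1, so it is monic as it stands.

Hence the answer: s^3 - s^2 - 4*s + 6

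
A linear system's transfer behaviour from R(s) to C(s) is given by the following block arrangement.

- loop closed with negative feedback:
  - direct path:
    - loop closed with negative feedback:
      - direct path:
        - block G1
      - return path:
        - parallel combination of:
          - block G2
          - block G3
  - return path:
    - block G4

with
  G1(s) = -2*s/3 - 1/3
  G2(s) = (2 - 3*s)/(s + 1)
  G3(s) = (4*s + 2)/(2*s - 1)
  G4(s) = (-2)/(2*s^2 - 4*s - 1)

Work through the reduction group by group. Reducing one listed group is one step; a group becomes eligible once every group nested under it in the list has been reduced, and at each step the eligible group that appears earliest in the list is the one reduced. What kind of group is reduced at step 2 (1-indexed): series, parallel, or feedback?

[1] add G2, G3 (parallel)
[2] reduce the feedback loop with forward G1 and return (G2+G3)
[3] feedback reduction of [G1/(1+G1*(G2+G3))], G4
At step 2 the group reduced is feedback.

Final answer: feedback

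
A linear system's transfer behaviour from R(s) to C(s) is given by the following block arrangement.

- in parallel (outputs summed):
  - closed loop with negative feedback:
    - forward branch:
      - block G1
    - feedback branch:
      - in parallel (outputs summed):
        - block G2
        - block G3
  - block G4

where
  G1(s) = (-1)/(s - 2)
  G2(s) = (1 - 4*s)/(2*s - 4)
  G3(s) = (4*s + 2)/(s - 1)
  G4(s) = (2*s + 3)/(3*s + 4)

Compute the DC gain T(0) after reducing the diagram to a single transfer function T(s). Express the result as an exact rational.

Reducing step by step:

Step 1: combine G2, G3 in parallel gives (4*s^2 - 7*s - 9)/(2*s^2 - 6*s + 4)
Step 2: close the feedback loop around G1, (G2+G3) gives (-2*s^2 + 6*s - 4)/(2*s^3 - 14*s^2 + 23*s + 1)
Step 3: reduce the parallel group [G1/(1+G1*(G2+G3))], G4 gives (4*s^4 - 28*s^3 + 14*s^2 + 83*s - 13)/(6*s^4 - 34*s^3 + 13*s^2 + 95*s + 4)
That last expression is T(s); at s = 0 only the constant terms survive, so T(0) = -13/4.

Answer: -13/4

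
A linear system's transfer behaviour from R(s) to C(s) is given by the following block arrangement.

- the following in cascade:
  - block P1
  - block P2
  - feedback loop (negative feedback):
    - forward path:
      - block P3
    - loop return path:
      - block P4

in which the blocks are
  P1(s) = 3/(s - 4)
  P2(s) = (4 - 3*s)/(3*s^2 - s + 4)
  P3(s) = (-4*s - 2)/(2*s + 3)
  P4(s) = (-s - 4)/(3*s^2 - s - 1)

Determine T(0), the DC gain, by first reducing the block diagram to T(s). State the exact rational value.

Answer: -3/10

Working:
Step 1 - apply the feedback formula to P3, P4, giving (-12*s^3 - 2*s^2 + 6*s + 2)/(6*s^3 + 11*s^2 + 13*s + 5)
Step 2 - series reduction of P1, P2, [P3/(1+P3*P4)], giving (108*s^4 - 126*s^3 - 78*s^2 + 54*s + 24)/(18*s^6 - 45*s^5 - 56*s^4 - 162*s^3 - 137*s^2 - 168*s - 80)
DC gain: substitute s = 0 into T(s) from step 2: T(0) = 24/(-80) = -3/10.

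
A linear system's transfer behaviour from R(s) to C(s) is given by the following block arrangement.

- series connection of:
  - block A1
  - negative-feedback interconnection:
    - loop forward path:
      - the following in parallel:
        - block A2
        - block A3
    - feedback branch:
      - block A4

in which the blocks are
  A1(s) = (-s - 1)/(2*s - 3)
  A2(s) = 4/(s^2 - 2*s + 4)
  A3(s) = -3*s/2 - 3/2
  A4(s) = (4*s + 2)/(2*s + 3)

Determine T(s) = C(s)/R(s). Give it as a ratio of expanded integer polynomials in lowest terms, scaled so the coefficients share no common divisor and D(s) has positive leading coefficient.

(1) parallel reduction of A2, A3; result (-3*s^3 + 3*s^2 - 6*s - 4)/(2*s^2 - 4*s + 8)
(2) reduce the feedback loop with forward (A2+A3) and return A4; result (6*s^4 + 3*s^3 + 3*s^2 + 26*s + 12)/(12*s^4 - 10*s^3 + 20*s^2 + 24*s - 16)
(3) multiply A1, [(A2+A3)/(1+(A2+A3)*A4)] (series), which is the overall transfer function T(s) = C(s)/R(s) in lowest terms

Answer: (-6*s^5 - 9*s^4 - 6*s^3 - 29*s^2 - 38*s - 12)/(24*s^5 - 56*s^4 + 70*s^3 - 12*s^2 - 104*s + 48)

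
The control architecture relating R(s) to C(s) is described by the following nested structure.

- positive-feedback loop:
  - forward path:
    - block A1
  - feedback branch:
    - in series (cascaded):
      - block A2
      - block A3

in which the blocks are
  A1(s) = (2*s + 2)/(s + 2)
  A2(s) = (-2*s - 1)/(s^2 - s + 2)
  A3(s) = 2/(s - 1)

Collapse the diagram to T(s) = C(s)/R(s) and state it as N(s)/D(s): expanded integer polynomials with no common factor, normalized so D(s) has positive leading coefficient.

Reducing step by step:

Step 1: multiply A2, A3 (series): (-4*s - 2)/(s^3 - 2*s^2 + 3*s - 2)
Step 2: close the feedback loop around A1, (A2*A3), giving the overall T(s)

Answer: (2*s^4 - 2*s^3 + 2*s^2 + 2*s - 4)/(s^4 + 7*s^2 + 16*s)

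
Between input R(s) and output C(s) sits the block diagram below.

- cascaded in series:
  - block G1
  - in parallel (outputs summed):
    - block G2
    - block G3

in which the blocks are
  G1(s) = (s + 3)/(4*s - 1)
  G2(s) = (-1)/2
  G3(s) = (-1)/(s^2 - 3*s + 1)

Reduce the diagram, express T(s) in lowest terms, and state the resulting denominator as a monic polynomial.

Step 1. sum the parallel branches G2, G3 -> (-s^2 + 3*s - 3)/(2*s^2 - 6*s + 2)
Step 2. cascade G1, (G2+G3) -> (-s^3 + 6*s - 9)/(8*s^3 - 26*s^2 + 14*s - 2)
No further cancellation is possible in the step-2 result, so that is T(s). Its denominator becomes monic after dividing by the leading coefficient 8.

Answer: s^3 - 13*s^2/4 + 7*s/4 - 1/4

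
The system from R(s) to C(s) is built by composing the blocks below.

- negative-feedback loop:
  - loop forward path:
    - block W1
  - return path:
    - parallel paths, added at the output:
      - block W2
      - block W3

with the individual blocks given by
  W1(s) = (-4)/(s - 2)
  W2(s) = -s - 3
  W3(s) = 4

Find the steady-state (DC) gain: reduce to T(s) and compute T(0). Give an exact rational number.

First reduce the diagram to T(s).

Step 1: reduce the parallel group W2, W3: 1 - s
Step 2: feedback reduction of W1, (W2+W3): (-4)/(5*s - 6)
Evaluating the step-2 result (the overall T(s)) at s = 0 gives T(0) = -4/(-6) = 2/3.

Answer: 2/3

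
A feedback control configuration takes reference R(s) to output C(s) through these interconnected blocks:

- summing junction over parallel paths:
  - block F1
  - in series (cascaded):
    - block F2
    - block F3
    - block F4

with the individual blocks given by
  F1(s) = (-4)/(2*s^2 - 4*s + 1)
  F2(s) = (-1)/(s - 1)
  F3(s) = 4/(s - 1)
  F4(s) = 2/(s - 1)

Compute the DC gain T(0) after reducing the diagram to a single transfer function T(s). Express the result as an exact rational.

Reducing step by step:

[1] series reduction of F2, F3, F4 = (-8)/(s^3 - 3*s^2 + 3*s - 1)
[2] combine F1, (F2*F3*F4) in parallel = (-4*s^3 - 4*s^2 + 20*s - 4)/(2*s^5 - 10*s^4 + 19*s^3 - 17*s^2 + 7*s - 1)
Evaluating the step-2 result (the overall T(s)) at s = 0 gives T(0) = -4/(-1) = 4.

Answer: 4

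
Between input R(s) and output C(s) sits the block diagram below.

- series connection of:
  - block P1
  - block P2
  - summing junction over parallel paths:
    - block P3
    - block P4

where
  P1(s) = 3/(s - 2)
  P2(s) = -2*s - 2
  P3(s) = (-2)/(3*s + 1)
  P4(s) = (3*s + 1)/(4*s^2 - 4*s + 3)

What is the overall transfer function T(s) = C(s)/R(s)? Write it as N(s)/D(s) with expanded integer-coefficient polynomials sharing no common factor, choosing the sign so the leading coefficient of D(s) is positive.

1. add P3, P4 (parallel); result (s^2 + 14*s - 5)/(12*s^3 - 8*s^2 + 5*s + 3)
2. combine P1, P2, (P3+P4) in series, giving the overall T(s)

Final answer: (-6*s^3 - 90*s^2 - 54*s + 30)/(12*s^4 - 32*s^3 + 21*s^2 - 7*s - 6)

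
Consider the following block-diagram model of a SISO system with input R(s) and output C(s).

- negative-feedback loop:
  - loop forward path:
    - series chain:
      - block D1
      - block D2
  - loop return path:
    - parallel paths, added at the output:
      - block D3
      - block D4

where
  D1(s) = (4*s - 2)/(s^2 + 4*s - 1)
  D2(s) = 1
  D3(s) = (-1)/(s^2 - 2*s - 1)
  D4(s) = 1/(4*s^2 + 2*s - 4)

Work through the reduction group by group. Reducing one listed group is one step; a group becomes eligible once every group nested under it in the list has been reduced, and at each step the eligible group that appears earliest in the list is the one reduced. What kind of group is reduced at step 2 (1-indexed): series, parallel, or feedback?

Step 1 - reduce the series chain D1, D2
Step 2 - parallel reduction of D3, D4
Step 3 - close the feedback loop around (D1*D2), (D3+D4)
So the answer for step 2 is parallel.

Final answer: parallel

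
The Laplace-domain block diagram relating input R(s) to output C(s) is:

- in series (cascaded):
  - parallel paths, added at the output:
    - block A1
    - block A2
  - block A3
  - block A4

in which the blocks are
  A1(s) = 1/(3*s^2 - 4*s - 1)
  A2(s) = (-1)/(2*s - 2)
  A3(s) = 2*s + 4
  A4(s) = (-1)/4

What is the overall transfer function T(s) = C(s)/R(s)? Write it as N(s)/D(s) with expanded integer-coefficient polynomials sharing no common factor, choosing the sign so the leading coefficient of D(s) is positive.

First reduce the diagram to T(s).

(1) reduce the parallel group A1, A2: (-3*s^2 + 6*s - 1)/(6*s^3 - 14*s^2 + 6*s + 2)
(2) series reduction of (A1+A2), A3, A4, giving the overall T(s)

Answer: (3*s^3 - 11*s + 2)/(12*s^3 - 28*s^2 + 12*s + 4)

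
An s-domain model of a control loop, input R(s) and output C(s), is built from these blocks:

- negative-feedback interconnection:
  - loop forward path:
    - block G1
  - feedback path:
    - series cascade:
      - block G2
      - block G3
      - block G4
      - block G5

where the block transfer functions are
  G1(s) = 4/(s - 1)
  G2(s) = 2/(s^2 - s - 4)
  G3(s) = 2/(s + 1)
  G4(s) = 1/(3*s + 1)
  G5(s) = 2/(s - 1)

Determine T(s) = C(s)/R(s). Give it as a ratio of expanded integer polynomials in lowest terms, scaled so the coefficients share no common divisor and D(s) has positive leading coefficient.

Step 1. cascade G2, G3, G4, G5, giving 8/(3*s^5 - 2*s^4 - 16*s^3 - 2*s^2 + 13*s + 4)
Step 2. close the feedback loop around G1, (G2*G3*G4*G5): this yields T(s), and no further normalization is needed

Answer: (12*s^5 - 8*s^4 - 64*s^3 - 8*s^2 + 52*s + 16)/(3*s^6 - 5*s^5 - 14*s^4 + 14*s^3 + 15*s^2 - 9*s + 28)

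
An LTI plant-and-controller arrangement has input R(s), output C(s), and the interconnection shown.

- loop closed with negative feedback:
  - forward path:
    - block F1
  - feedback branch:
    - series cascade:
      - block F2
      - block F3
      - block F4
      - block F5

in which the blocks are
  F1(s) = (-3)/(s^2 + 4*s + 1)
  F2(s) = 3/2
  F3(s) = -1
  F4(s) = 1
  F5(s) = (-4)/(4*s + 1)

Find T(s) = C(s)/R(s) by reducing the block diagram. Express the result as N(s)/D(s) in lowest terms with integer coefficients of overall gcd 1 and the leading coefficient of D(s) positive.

First reduce the diagram to T(s).

1. combine F2, F3, F4, F5 in series = 6/(4*s + 1)
2. close the feedback loop around F1, (F2*F3*F4*F5): this yields T(s), and no further normalization is needed

Answer: (-12*s - 3)/(4*s^3 + 17*s^2 + 8*s - 17)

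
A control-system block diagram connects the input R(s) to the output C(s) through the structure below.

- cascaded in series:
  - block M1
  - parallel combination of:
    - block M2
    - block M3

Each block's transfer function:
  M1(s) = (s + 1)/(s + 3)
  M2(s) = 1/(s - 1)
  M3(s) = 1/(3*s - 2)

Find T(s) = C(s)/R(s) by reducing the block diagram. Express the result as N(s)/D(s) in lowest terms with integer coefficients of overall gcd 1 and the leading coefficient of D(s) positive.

Step 1. sum the parallel branches M2, M3; result (4*s - 3)/(3*s^2 - 5*s + 2)
Step 2. cascade M1, (M2+M3) - this is the overall T(s), already in the required normalized form

Therefore the answer is (4*s^2 + s - 3)/(3*s^3 + 4*s^2 - 13*s + 6).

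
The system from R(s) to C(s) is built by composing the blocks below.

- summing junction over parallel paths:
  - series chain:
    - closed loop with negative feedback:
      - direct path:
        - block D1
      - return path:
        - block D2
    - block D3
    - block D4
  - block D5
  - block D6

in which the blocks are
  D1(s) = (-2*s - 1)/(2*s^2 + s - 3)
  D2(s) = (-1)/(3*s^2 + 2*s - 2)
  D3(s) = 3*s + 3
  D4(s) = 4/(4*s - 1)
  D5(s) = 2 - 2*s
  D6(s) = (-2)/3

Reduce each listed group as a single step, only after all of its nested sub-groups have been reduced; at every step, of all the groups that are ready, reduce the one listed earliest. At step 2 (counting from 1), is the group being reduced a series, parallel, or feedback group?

Step 1: reduce the feedback loop with forward D1 and return D2
Step 2: reduce the series chain [D1/(1+D1*D2)], D3, D4
Step 3: reduce the parallel group ([D1/(1+D1*D2)]*D3*D4), D5, D6
The group at step 2 is a series group.

Answer: series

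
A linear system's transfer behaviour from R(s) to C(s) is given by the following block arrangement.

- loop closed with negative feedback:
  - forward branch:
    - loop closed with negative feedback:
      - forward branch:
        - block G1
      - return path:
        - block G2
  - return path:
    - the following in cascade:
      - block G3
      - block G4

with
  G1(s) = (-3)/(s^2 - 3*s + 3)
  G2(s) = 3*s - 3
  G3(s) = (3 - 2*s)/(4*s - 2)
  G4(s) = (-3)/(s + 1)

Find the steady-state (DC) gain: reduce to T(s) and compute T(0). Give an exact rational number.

Step 1: close the feedback loop around G1, G2 gives (-3)/(s^2 - 12*s + 12)
Step 2: combine G3, G4 in series gives (6*s - 9)/(4*s^2 + 2*s - 2)
Step 3: reduce the feedback loop with forward [G1/(1+G1*G2)] and return (G3*G4) gives (-12*s^2 - 6*s + 6)/(4*s^4 - 46*s^3 + 22*s^2 + 30*s + 3)
That last expression is T(s); at s = 0 only the constant terms survive, so T(0) = 6/3 = 2.

Hence the answer: 2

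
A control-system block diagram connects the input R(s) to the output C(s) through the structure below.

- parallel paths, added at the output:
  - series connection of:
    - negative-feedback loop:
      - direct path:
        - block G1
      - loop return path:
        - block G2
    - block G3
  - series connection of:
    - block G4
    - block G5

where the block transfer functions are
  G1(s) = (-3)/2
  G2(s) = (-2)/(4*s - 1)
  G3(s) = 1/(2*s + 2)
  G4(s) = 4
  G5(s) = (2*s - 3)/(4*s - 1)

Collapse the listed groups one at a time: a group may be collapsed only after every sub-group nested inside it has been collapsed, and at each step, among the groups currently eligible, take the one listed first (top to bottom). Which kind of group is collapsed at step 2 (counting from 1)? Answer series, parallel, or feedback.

The answer is series.

Reasoning:
[1] close the feedback loop around G1, G2
[2] combine [G1/(1+G1*G2)], G3 in series
[3] combine G4, G5 in series
[4] combine ([G1/(1+G1*G2)]*G3), (G4*G5) in parallel
Step 2: series.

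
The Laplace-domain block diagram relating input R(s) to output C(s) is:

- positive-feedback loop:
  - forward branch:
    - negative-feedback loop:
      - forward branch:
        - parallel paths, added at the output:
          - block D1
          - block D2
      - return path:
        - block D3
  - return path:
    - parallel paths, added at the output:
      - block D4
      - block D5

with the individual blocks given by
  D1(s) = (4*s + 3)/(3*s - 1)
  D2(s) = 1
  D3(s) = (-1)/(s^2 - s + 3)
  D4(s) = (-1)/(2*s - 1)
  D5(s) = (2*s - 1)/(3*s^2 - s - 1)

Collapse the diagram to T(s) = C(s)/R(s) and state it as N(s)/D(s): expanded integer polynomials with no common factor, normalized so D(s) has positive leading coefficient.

Step 1: add D1, D2 (parallel) gives (7*s + 2)/(3*s - 1)
Step 2: feedback reduction of (D1+D2), D3 gives (7*s^3 - 5*s^2 + 19*s + 6)/(3*s^3 - 4*s^2 + 3*s - 5)
Step 3: reduce the parallel group D4, D5 gives (s^2 - 3*s + 2)/(6*s^3 - 5*s^2 - s + 1)
Step 4: feedback reduction of [(D1+D2)/(1+(D1+D2)*D3)], (D4+D5), giving the overall T(s)

Therefore the answer is (42*s^6 - 65*s^5 + 132*s^4 - 47*s^3 - 54*s^2 + 13*s + 6)/(18*s^6 - 46*s^5 + 61*s^4 - 86*s^3 + 79*s^2 - 12*s - 17).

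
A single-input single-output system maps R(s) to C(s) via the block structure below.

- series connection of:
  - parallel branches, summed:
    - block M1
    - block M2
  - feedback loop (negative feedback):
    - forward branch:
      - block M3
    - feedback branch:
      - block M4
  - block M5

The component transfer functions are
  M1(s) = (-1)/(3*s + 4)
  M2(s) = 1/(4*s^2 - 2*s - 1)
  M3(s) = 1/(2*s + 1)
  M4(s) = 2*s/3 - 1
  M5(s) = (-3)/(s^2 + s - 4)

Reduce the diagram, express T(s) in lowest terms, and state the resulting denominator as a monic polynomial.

(1) reduce the parallel group M1, M2 = (-4*s^2 + 5*s + 5)/(12*s^3 + 10*s^2 - 11*s - 4)
(2) collapse the loop (M3 forward, M4 return) = 3/(8*s)
(3) combine (M1+M2), [M3/(1+M3*M4)], M5 in series = (36*s^2 - 45*s - 45)/(96*s^6 + 176*s^5 - 392*s^4 - 440*s^3 + 320*s^2 + 128*s)
Step 3 gives the fully reduced T(s), with no common factor left to cancel. The denominator's leading coefficient is 96, so divide each of its coefficients by 96 to get the monic form.

Final answer: s^6 + 11*s^5/6 - 49*s^4/12 - 55*s^3/12 + 10*s^2/3 + 4*s/3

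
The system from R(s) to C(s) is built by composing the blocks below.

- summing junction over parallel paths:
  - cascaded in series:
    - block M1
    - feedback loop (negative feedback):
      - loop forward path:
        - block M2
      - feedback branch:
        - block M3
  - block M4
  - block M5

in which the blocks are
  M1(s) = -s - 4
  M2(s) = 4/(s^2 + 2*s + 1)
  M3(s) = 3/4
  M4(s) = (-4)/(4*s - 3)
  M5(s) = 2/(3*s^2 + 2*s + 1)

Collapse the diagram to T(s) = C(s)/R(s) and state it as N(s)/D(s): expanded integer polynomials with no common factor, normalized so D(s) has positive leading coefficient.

1. apply the feedback formula to M2, M3; result 4/(s^2 + 2*s + 4)
2. reduce the series chain M1, [M2/(1+M2*M3)]; result (-4*s - 16)/(s^2 + 2*s + 4)
3. reduce the parallel group (M1*[M2/(1+M2*M3)]), M4, M5 - this is the overall T(s), already in the required normalized form

Final answer: (-60*s^4 - 212*s^3 - 34*s^2 + 24*s + 8)/(12*s^5 + 23*s^4 + 44*s^3 - 11*s^2 - 14*s - 12)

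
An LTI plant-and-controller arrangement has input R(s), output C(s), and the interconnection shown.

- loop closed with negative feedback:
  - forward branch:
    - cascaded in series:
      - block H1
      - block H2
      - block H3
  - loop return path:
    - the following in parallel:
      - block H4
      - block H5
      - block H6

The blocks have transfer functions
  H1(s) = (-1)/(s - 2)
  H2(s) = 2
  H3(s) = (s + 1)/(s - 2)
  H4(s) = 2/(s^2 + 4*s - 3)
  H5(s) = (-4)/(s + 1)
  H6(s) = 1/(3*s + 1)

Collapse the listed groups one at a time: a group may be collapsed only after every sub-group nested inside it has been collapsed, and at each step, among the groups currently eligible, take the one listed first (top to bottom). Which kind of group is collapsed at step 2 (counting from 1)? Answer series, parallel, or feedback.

[1] series reduction of H1, H2, H3
[2] reduce the parallel group H4, H5, H6
[3] feedback reduction of (H1*H2*H3), (H4+H5+H6)
So the answer for step 2 is parallel.

Answer: parallel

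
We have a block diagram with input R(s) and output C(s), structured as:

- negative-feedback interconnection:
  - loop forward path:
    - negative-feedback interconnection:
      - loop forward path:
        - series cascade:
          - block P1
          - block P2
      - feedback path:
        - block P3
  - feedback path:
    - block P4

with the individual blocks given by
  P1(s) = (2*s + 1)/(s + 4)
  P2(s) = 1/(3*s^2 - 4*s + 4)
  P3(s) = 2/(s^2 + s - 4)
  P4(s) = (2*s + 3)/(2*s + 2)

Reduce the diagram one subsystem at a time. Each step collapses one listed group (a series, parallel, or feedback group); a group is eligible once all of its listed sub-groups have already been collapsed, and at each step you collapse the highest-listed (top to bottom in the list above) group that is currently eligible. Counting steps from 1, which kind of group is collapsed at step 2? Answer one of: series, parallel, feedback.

The answer is feedback.

Reasoning:
[1] reduce the series chain P1, P2
[2] feedback reduction of (P1*P2), P3
[3] feedback reduction of [(P1*P2)/(1+(P1*P2)*P3)], P4
The group at step 2 is a feedback group.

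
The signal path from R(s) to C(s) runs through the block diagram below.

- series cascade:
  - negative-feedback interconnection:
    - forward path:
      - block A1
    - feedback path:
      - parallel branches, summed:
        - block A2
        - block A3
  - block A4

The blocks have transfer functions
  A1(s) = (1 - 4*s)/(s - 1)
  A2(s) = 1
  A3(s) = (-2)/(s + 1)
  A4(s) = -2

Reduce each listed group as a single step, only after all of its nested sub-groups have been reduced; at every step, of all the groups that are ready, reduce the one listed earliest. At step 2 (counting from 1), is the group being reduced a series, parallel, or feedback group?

Step 1: reduce the parallel group A2, A3
Step 2: collapse the loop (A1 forward, (A2+A3) return)
Step 3: combine [A1/(1+A1*(A2+A3))], A4 in series
Step 2 collapses a feedback group.

Therefore the answer is feedback.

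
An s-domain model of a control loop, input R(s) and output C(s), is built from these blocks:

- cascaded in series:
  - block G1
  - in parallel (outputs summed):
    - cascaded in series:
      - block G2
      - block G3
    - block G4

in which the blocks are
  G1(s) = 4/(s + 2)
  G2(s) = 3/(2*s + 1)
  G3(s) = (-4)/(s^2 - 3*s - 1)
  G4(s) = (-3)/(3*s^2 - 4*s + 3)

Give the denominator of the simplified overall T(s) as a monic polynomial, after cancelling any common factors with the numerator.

Reducing step by step:

(1) series reduction of G2, G3 -> (-12)/(2*s^3 - 5*s^2 - 5*s - 1)
(2) sum the parallel branches (G2*G3), G4 -> (-6*s^3 - 21*s^2 + 63*s - 33)/(6*s^5 - 23*s^4 + 11*s^3 + 2*s^2 - 11*s - 3)
(3) multiply G1, ((G2*G3)+G4) (series) -> (-24*s^3 - 84*s^2 + 252*s - 132)/(6*s^6 - 11*s^5 - 35*s^4 + 24*s^3 - 7*s^2 - 25*s - 6)
No further cancellation is possible in the step-3 result, so that is T(s). Its denominator becomes monic after dividing by the leading coefficient 6.

Answer: s^6 - 11*s^5/6 - 35*s^4/6 + 4*s^3 - 7*s^2/6 - 25*s/6 - 1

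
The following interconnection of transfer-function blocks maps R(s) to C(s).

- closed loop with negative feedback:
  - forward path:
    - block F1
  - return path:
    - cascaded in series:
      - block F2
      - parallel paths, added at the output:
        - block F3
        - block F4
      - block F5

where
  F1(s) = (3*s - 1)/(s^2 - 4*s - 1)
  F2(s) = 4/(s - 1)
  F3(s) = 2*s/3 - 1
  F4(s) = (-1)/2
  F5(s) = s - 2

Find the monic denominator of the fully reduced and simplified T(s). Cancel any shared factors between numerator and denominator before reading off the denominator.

The answer is s^3 - 125*s^2/27 + 151*s/27 - 11/9.

Reasoning:
Step 1: add F3, F4 (parallel) = 2*s/3 - 3/2
Step 2: reduce the series chain F2, (F3+F4), F5 = (8*s^2 - 34*s + 36)/(3*s - 3)
Step 3: collapse the loop (F1 forward, (F2*(F3+F4)*F5) return) = (9*s^2 - 12*s + 3)/(27*s^3 - 125*s^2 + 151*s - 33)
No further cancellation is possible in the step-3 result, so that is T(s). Its denominator becomes monic after dividing by the leading coefficient 27.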